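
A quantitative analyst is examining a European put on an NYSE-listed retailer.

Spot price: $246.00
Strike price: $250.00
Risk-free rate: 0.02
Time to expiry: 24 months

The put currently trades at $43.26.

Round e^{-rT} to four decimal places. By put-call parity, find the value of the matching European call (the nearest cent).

$49.06

e^(−rT) = e^(−0.02·2) = 0.9608
Put-call parity: C − P = S − K·e^(−rT) = 246 − 250·0.9608 = 246 − 240.2000 = 5.8000
C = P + (C − P) = 43.26 + (5.8000) = 49.0600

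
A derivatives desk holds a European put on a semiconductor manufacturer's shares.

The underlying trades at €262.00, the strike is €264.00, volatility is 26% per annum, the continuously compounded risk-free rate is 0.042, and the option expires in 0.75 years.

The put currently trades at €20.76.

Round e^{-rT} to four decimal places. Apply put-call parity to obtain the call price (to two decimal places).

€26.94

e^(−rT) = e^(−0.042·0.75) = 0.9690
Put-call parity: C − P = S − K·e^(−rT) = 262 − 264·0.9690 = 262 − 255.8160 = 6.1840
C = P + (C − P) = 20.76 + (6.1840) = 26.9440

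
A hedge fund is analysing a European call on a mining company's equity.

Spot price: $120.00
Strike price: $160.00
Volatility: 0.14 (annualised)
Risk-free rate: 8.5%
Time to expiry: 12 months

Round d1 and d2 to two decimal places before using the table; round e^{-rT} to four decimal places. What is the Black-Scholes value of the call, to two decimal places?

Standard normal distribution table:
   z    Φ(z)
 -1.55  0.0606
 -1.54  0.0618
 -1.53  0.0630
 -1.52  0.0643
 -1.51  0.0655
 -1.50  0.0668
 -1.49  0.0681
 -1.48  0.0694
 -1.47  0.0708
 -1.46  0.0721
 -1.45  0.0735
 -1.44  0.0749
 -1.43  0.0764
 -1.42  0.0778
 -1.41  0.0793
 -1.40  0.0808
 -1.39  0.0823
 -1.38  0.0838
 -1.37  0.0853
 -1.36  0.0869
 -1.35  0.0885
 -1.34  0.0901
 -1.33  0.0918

σ√T = 0.14 × 1.0000 = 0.1400
d₁ = [ln(120/160) + (0.085 + 0.14²/2)·1] / 0.1400 = [-0.2877 + 0.0948] / 0.1400 = -1.3777 → -1.38
d₂ = d₁ − σ√T = -1.3777 − 0.1400 = -1.5177 → -1.52
e^(−rT) = e^(−0.085·1) = 0.9185
N(d₁) = N(-1.38) = 0.0838;  N(d₂) = N(-1.52) = 0.0643
C = 120·0.0838 − 160·0.9185·0.0643 = 10.0560 − 9.4495 = 0.6065

$0.61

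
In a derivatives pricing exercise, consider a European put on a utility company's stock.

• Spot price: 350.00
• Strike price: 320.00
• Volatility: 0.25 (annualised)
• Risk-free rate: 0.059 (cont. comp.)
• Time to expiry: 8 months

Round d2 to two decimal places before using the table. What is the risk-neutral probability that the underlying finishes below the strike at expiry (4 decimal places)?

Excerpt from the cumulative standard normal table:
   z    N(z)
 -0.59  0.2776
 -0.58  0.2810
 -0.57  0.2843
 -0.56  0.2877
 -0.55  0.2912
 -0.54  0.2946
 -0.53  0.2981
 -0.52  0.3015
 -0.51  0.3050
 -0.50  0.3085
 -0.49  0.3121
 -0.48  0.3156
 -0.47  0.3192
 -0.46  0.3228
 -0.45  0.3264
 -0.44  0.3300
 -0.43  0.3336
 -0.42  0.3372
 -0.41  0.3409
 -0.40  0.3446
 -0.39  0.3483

T = 0.6667;  σ√T = 0.2041
d₁ = [ln(350/320) + (0.059 + ½·0.25²)·0.6667] / (σ√T) = (0.0896 + 0.0602) / 0.2041 = 0.7338 which rounds to 0.73
d₂ = 0.7338 − 0.2041 = 0.5296 which rounds to 0.53
Pr(exercise) under Q = N(−d₂) = N(-0.53) = 0.2981

0.2981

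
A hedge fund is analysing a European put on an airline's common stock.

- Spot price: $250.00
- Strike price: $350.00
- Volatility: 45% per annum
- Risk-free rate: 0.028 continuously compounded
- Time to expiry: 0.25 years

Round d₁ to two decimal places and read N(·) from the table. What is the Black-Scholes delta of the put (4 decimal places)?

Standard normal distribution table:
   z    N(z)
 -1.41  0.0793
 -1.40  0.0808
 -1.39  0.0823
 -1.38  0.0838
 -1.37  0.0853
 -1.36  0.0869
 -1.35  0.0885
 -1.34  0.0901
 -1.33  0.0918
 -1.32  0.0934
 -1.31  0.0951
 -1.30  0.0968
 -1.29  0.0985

-0.9115

σ√T = 0.45·√0.25 = 0.2250
ln(S/K) + (r + σ²/2)T = ln(250/350) + (0.028 + 0.45²/2)·0.25 = -0.3365 + 0.0323 = -0.3042
d₁ = -0.3042 / 0.2250 = -1.3518 which rounds to -1.35
N(d₁) = N(-1.35) = 0.0885
Δ_put = N(d₁) − 1 = 0.0885 − 1 = -0.9115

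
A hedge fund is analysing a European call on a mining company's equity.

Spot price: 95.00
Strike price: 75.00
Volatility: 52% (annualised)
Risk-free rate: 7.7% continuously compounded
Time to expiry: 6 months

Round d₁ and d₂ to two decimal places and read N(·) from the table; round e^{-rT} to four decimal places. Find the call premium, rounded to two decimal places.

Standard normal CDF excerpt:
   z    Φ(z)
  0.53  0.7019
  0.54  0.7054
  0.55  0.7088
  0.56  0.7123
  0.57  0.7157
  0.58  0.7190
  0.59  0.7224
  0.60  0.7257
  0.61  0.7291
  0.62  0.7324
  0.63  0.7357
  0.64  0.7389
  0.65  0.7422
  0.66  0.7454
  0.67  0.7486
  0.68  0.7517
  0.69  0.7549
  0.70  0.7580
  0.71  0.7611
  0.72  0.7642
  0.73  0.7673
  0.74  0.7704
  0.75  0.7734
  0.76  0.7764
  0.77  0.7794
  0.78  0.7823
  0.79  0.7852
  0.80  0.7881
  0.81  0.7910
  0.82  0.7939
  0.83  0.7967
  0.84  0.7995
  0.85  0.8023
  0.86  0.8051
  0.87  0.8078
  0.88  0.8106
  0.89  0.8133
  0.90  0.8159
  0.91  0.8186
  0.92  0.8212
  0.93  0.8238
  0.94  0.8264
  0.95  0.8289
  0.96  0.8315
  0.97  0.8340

26.86

T = 0.5;  σ√T = 0.3677
d₁ = [ln(95/75) + (0.077 + ½·0.52²)·0.5] / (σ√T) = (0.2364 + 0.1061) / 0.3677 = 0.9314 ⇒ 0.93
d₂ = 0.9314 − 0.3677 = 0.5638 ⇒ 0.56
exp(−rT) = exp(−0.077·0.5) = 0.9622
C = 95·N(0.93) − 75·0.9622·N(0.56) = 95·0.8238 − 75·0.9622·0.7123 = 78.2610 − 51.4031 = 26.8579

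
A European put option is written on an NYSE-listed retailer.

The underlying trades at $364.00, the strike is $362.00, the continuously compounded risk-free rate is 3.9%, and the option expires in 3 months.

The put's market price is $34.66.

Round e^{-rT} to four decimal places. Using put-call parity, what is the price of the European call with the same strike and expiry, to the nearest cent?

$40.17

exp(−rT) = exp(−0.039·0.25) = 0.9903
Put-call parity: C − P = S − K·e^(−rT) = 364 − 362·0.9903 = 364 − 358.4886 = 5.5114
C = P + (C − P) = 34.66 + (5.5114) = 40.1714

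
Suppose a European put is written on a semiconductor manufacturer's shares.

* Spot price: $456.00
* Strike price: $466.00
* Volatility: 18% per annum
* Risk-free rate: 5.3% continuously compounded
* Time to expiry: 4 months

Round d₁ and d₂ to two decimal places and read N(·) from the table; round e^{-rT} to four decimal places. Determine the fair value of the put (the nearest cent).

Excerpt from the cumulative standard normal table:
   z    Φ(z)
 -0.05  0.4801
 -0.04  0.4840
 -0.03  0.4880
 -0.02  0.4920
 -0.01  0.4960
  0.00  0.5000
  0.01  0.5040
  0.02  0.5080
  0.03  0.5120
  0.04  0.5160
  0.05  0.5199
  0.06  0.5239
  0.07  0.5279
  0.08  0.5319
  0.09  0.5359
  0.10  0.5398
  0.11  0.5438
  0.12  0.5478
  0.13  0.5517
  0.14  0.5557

σ√T = 0.18·√0.3333 = 0.1039
d₁ = [ln(456/466) + (0.053 + 0.18²/2)·0.3333] / 0.1039 = [-0.0217 + 0.0231] / 0.1039 = 0.0132 which rounds to 0.01
d₂ = d₁ − σ√T = 0.0132 − 0.1039 = -0.0907 which rounds to -0.09
exp(−rT) = exp(−0.053·0.3333) = 0.9825
P = 466·0.9825·N(0.09) − 456·N(-0.01) = 466·0.9825·0.5359 − 456·0.4960 = 245.3591 − 226.1760 = 19.1831

$19.18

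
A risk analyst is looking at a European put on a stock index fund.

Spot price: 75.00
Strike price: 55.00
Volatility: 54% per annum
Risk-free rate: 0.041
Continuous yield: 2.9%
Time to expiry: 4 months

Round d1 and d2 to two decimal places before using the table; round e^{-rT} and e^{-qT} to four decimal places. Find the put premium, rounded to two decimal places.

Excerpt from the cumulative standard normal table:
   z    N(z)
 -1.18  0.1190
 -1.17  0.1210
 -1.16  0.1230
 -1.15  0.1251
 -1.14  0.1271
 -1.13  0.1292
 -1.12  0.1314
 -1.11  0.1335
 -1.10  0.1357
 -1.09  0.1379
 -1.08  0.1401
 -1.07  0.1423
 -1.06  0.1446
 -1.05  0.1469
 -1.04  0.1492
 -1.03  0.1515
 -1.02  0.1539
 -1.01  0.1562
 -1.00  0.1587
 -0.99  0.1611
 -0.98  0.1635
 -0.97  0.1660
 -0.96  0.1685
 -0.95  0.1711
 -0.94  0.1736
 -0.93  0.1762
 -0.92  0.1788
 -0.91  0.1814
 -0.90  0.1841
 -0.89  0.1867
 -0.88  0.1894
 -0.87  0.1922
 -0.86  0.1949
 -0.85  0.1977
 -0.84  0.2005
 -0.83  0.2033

T = 0.3333;  σ√T = 0.3118
d₁ = [ln(75/55) + (0.041 − 0.029 + ½·0.54²)·0.3333] / (σ√T) = (0.3102 + 0.0526) / 0.3118 = 1.1635 ≈ 1.16
d₂ = 1.1635 − 0.3118 = 0.8518 ≈ 0.85
e^(−qT) = e^(−0.029·0.3333) = 0.9904;  e^(−rT) = e^(−0.041·0.3333) = 0.9864
P = 55·0.9864·N(-0.85) − 75·0.9904·N(-1.16) = 55·0.9864·0.1977 − 75·0.9904·0.1230 = 10.7256 − 9.1364 = 1.5892

1.59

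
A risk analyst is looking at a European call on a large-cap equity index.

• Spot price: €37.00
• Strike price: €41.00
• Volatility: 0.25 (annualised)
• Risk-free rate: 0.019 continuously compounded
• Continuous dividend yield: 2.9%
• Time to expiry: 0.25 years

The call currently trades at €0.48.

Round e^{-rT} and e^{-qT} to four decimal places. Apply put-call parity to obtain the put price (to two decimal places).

exp(−qT) = exp(−0.029·0.25) = 0.9928;  exp(−rT) = exp(−0.019·0.25) = 0.9953
Put-call parity: C − P = S·e^(−qT) − K·e^(−rT) = 37·0.9928 − 41·0.9953 = 36.7336 − 40.8073 = -4.0737
P = C − (C − P) = 0.48 − (-4.0737) = 4.5537

€4.55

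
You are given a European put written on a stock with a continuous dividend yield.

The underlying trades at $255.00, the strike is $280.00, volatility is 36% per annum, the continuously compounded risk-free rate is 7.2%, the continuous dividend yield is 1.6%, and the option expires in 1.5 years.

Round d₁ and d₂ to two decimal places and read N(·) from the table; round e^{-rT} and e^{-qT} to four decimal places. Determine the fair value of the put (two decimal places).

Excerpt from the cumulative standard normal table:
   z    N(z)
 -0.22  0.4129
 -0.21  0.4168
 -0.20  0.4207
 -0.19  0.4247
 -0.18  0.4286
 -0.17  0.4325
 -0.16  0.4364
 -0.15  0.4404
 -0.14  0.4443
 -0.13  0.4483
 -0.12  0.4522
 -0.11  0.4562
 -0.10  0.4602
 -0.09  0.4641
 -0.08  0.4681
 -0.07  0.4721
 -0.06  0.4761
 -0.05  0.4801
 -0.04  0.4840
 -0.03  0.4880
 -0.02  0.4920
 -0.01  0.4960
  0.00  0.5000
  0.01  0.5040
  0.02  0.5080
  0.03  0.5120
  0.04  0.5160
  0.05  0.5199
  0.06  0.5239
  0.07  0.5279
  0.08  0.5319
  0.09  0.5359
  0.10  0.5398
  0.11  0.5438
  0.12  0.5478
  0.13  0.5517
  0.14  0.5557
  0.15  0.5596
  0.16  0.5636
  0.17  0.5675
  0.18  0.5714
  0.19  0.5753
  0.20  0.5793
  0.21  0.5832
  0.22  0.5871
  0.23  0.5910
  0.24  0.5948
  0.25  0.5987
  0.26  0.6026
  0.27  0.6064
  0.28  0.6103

T = 1.5;  σ√T = 0.4409
d₁ = [ln(255/280) + (0.072 − 0.016 + 0.36²/2)·1.5] / 0.4409 = [-0.0935 + 0.1812] / 0.4409 = 0.1988 ≈ 0.20
d₂ = d₁ − σ√T = 0.1988 − 0.4409 = -0.2421 ≈ -0.24
exp(−qT) = exp(−0.016·1.5) = 0.9763;  exp(−rT) = exp(−0.072·1.5) = 0.8976
N(−d₂) = N(0.24) = 0.5948;  N(−d₁) = N(-0.20) = 0.4207
P = 280·0.8976·0.5948 − 255·0.9763·0.4207 = 149.4899 − 104.7360 = 44.7539

$44.75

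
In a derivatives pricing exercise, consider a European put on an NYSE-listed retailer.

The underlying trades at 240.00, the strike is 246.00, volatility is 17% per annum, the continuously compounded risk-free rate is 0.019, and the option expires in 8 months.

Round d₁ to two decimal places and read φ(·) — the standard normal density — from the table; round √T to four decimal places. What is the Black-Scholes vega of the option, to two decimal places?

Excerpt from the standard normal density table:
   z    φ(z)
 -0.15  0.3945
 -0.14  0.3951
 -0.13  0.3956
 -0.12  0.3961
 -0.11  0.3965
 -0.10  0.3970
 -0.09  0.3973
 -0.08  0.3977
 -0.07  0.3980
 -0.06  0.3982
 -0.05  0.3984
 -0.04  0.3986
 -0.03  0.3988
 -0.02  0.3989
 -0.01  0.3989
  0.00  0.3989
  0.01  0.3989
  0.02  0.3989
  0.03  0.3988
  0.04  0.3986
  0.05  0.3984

78.17

σ√T = 0.17·√0.6667 = 0.1388
ln(S/K) + (r + σ²/2)T = ln(240/246) + (0.019 + 0.17²/2)·0.6667 = -0.0247 + 0.0223 = -0.0024
d₁ = -0.0024 / 0.1388 = -0.0172 ⇒ -0.02
√T = √0.6667 = 0.8165
φ(d₁) = φ(-0.02) = 0.3989
vega = S·φ(d₁)·√T = 240·0.3989·0.8165 = 78.1684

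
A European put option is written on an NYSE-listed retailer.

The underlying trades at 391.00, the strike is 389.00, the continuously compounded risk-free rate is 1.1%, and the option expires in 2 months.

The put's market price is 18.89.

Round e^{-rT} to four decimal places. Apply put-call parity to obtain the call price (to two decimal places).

21.59

e^(−rT) = e^(−0.011·0.1667) = 0.9982
Put-call parity: C − P = S − K·e^(−rT) = 391 − 389·0.9982 = 391 − 388.2998 = 2.7002
C = P + (C − P) = 18.89 + (2.7002) = 21.5902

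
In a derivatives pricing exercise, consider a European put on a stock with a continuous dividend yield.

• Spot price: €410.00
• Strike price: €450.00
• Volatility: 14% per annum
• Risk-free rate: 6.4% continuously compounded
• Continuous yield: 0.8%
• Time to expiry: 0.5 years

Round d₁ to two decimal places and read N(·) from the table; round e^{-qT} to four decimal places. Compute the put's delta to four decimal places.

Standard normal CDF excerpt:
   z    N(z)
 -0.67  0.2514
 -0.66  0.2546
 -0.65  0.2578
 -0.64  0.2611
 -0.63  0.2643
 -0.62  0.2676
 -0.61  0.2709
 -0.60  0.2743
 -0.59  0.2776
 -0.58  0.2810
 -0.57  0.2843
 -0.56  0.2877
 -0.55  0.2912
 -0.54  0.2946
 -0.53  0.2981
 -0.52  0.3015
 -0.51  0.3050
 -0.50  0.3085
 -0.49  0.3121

T = 0.5;  σ√T = 0.0990
ln(S/K) + (r − q + σ²/2)T = ln(410/450) + (0.064 − 0.008 + 0.14²/2)·0.5 = -0.0931 + 0.0329 = -0.0602
d₁ = -0.0602 / 0.0990 = -0.6080 ⇒ -0.61
N(d₁) = N(-0.61) = 0.2709
Δ_put = e^(−qT)·(N(d₁) − 1) = 0.9960·(0.2709 − 1) = -0.7262

-0.7262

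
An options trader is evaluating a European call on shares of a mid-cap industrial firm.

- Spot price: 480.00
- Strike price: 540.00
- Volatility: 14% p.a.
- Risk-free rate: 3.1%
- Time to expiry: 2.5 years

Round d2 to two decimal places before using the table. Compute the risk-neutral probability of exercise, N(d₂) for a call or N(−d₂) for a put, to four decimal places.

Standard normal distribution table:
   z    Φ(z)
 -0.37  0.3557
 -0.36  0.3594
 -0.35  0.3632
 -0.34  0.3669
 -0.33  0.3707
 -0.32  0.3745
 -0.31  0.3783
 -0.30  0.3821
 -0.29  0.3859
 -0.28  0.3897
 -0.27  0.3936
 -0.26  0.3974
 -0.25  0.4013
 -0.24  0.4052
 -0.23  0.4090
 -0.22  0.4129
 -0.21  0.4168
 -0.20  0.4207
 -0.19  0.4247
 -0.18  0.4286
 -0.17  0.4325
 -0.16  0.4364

σ√T = 0.14·√2.5 = 0.2214
d₁ = [ln(480/540) + (0.031 + 0.14²/2)·2.5] / 0.2214 = [-0.1178 + 0.1020] / 0.2214 = -0.0713 → -0.07
d₂ = d₁ − σ√T = -0.0713 − 0.2214 = -0.2927 → -0.29
Pr(exercise) under Q = N(d₂) = 0.3859

0.3859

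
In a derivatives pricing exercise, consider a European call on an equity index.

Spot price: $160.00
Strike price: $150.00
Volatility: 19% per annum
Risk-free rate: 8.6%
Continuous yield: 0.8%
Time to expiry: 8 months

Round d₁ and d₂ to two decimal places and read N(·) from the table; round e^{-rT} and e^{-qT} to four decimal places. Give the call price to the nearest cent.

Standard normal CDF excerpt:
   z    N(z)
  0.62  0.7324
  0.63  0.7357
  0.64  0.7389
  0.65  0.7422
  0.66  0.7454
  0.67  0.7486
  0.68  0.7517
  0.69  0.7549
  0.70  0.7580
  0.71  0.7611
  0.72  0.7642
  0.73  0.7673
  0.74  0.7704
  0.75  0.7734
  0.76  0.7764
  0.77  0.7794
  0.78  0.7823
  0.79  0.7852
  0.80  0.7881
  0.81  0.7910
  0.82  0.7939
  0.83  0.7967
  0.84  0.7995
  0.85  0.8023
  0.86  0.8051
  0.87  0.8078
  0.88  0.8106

$20.76

σ√T = 0.19 × 0.8165 = 0.1551
d₁ = [ln(160/150) + (0.086 − 0.008 + ½·0.19²)·0.6667] / (σ√T) = (0.0645 + 0.0640) / 0.1551 = 0.8288 → 0.83
d₂ = 0.8288 − 0.1551 = 0.6736 → 0.67
e^(−qT) = e^(−0.008·0.6667) = 0.9947;  e^(−rT) = e^(−0.086·0.6667) = 0.9443
C = 160·0.9947·N(0.83) − 150·0.9443·N(0.67) = 160·0.9947·0.7967 − 150·0.9443·0.7486 = 126.7964 − 106.0354 = 20.7610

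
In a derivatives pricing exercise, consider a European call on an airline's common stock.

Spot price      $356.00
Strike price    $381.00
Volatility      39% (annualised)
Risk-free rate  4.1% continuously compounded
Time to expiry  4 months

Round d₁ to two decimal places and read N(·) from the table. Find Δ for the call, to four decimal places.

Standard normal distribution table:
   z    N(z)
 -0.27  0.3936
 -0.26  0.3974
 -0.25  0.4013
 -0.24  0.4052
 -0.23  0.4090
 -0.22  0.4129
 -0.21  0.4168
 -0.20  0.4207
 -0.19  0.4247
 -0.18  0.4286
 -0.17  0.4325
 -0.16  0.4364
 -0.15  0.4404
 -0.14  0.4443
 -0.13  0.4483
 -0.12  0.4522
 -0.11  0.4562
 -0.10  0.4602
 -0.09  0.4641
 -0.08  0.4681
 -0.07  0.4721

0.4483

T = 0.3333;  σ√T = 0.2252
d₁ = [ln(356/381) + (0.041 + 0.39²/2)·0.3333] / 0.2252 = [-0.0679 + 0.0390] / 0.2252 = -0.1281 → -0.13
N(d₁) = N(-0.13) = 0.4483
Δ_call = N(d₁) = 0.4483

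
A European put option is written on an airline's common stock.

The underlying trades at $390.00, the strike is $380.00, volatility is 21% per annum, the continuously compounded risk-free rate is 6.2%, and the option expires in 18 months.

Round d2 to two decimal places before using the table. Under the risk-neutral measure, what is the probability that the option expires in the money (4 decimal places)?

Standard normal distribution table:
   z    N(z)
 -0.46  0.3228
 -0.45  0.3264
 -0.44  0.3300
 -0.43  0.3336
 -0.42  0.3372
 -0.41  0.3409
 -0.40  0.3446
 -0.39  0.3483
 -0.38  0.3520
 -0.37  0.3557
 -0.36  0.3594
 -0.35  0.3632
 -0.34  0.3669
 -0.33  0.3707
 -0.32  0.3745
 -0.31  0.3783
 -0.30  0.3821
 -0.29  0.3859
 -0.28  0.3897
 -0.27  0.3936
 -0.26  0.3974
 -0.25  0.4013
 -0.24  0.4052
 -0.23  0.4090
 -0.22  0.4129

0.3707

T = 1.5;  σ√T = 0.2572
d₁ = [ln(390/380) + (0.062 + 0.21²/2)·1.5] / 0.2572 = [0.0260 + 0.1261] / 0.2572 = 0.5912 → 0.59
d₂ = d₁ − σ√T = 0.5912 − 0.2572 = 0.3340 → 0.33
Pr(exercise) under Q = N(−d₂) = N(-0.33) = 0.3707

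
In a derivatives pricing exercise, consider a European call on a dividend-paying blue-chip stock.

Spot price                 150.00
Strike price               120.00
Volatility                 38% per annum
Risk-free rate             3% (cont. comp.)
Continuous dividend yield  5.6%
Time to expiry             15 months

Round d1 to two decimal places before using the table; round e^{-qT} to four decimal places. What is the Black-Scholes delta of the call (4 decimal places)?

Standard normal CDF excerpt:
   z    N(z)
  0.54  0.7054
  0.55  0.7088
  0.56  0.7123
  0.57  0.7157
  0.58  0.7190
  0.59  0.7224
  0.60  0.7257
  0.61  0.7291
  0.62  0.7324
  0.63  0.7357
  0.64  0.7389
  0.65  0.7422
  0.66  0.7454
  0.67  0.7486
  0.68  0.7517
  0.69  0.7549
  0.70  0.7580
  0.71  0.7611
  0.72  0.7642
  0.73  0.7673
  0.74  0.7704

σ√T = 0.38 × 1.1180 = 0.4249
ln(S/K) + (r − q + σ²/2)T = ln(150/120) + (0.03 − 0.056 + 0.38²/2)·1.25 = 0.2231 + 0.0577 = 0.2809
d₁ = 0.2809 / 0.4249 = 0.6612 ≈ 0.66
N(d₁) = N(0.66) = 0.7454
Δ_call = e^(−qT)·N(d₁) = 0.9324·0.7454 = 0.6950

0.6950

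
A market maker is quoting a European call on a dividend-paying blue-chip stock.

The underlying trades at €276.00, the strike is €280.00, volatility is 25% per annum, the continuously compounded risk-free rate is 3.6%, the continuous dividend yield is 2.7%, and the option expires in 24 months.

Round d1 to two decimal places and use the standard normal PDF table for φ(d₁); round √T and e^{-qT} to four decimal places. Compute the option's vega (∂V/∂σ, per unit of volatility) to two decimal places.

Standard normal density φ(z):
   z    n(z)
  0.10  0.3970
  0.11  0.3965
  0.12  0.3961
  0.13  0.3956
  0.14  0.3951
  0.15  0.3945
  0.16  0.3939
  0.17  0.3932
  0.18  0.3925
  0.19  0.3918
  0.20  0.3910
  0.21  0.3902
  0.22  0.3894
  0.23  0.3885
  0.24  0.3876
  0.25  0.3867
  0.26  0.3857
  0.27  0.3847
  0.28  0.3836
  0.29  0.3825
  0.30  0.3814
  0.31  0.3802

T = 2;  σ√T = 0.3536
d₁ = [ln(276/280) + (0.036 − 0.027 + 0.25²/2)·2] / 0.3536 = [-0.0144 + 0.0805] / 0.3536 = 0.1870 which rounds to 0.19
√T = √2 = 1.4142
φ(d₁) = φ(0.19) = 0.3918
exp(−qT) = exp(−0.027·2) = 0.9474
vega = S·exp(−qT)·φ(d₁)·√T = 276·0.9474·0.3918·1.4142 = 144.8831

144.88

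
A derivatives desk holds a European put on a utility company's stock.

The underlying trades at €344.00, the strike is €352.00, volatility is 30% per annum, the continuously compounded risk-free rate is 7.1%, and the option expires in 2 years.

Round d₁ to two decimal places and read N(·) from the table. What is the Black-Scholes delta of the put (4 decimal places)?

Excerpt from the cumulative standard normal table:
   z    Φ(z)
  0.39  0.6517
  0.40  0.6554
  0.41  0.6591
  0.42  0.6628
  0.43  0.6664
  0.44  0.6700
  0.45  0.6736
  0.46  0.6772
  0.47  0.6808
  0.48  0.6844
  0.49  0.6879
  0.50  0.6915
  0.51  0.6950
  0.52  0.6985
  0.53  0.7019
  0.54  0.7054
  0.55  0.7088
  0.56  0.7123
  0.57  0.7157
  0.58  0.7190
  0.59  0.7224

-0.3121

T = 2;  σ√T = 0.4243
d₁ = [ln(344/352) + (0.071 + ½·0.3²)·2] / (σ√T) = (-0.0230 + 0.2320) / 0.4243 = 0.4926 ≈ 0.49
N(d₁) = N(0.49) = 0.6879
Δ_put = N(d₁) − 1 = 0.6879 − 1 = -0.3121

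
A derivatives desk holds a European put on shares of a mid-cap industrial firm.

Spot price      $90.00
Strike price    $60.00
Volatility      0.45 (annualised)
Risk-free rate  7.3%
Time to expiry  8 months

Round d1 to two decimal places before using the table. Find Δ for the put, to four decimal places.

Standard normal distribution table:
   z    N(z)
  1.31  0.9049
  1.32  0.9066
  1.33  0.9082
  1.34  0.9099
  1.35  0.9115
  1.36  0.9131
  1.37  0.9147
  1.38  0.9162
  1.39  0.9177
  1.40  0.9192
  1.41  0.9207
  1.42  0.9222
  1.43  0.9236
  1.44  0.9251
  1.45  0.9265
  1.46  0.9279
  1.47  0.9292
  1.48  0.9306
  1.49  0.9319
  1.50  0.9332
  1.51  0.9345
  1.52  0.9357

σ√T = 0.45 × 0.8165 = 0.3674
ln(S/K) + (r + σ²/2)T = ln(90/60) + (0.073 + 0.45²/2)·0.6667 = 0.4055 + 0.1162 = 0.5216
d₁ = 0.5216 / 0.3674 = 1.4197 which rounds to 1.42
N(d₁) = N(1.42) = 0.9222
Δ_put = N(d₁) − 1 = 0.9222 − 1 = -0.0778

-0.0778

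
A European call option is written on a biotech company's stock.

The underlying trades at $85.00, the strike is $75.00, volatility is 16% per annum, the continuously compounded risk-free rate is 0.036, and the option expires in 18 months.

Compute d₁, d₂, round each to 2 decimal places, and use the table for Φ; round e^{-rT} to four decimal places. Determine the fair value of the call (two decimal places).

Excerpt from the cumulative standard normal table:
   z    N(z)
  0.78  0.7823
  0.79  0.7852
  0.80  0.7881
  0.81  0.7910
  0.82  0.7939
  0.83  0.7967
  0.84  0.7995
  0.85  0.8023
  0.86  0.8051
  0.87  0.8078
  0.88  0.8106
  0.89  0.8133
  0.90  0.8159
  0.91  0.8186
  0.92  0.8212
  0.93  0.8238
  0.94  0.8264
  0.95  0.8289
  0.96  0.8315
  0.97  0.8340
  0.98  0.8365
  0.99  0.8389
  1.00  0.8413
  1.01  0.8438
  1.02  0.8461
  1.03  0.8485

σ√T = 0.16·√1.5 = 0.1960
d₁ = [ln(85/75) + (0.036 + 0.16²/2)·1.5] / 0.1960 = [0.1252 + 0.0732] / 0.1960 = 1.0123 ⇒ 1.01
d₂ = d₁ − σ√T = 1.0123 − 0.1960 = 0.8163 ⇒ 0.82
e^(−rT) = e^(−0.036·1.5) = 0.9474
N(d₁) = N(1.01) = 0.8438;  N(d₂) = N(0.82) = 0.7939
C = 85·0.8438 − 75·0.9474·0.7939 = 71.7230 − 56.4106 = 15.3124

$15.31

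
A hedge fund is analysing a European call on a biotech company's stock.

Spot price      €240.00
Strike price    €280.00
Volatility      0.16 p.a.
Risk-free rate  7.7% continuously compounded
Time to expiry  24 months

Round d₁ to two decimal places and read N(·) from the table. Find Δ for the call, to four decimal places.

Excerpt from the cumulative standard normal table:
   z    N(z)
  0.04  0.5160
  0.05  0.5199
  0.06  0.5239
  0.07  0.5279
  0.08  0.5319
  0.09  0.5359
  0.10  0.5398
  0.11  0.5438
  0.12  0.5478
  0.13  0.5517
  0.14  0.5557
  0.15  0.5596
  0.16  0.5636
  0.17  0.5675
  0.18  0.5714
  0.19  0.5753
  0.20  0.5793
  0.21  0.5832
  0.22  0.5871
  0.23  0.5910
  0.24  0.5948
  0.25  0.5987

σ√T = 0.16·√2 = 0.2263
d₁ = [ln(240/280) + (0.077 + 0.16²/2)·2] / 0.2263 = [-0.1542 + 0.1796] / 0.2263 = 0.1125 ≈ 0.11
N(d₁) = N(0.11) = 0.5438
Δ_call = N(d₁) = 0.5438

0.5438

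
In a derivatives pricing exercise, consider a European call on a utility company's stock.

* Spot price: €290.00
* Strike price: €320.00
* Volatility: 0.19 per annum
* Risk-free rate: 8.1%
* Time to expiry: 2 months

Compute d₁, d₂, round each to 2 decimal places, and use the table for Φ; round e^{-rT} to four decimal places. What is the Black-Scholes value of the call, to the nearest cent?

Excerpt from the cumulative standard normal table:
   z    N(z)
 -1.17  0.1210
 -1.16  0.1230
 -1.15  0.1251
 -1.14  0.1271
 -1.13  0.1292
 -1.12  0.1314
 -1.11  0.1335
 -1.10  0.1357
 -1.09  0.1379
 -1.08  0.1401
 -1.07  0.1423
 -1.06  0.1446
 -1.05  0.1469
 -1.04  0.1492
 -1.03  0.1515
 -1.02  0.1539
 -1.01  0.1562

σ√T = 0.19·√0.1667 = 0.0776
ln(S/K) + (r + σ²/2)T = ln(290/320) + (0.081 + 0.19²/2)·0.1667 = -0.0984 + 0.0165 = -0.0819
d₁ = -0.0819 / 0.0776 = -1.0563 ≈ -1.06
d₂ = d₁ − σ√T = -1.0563 − 0.0776 = -1.1338 ≈ -1.13
exp(−rT) = exp(−0.081·0.1667) = 0.9866
N(d₁) = N(-1.06) = 0.1446;  N(d₂) = N(-1.13) = 0.1292
C = 290·0.1446 − 320·0.9866·0.1292 = 41.9340 − 40.7900 = 1.1440

€1.14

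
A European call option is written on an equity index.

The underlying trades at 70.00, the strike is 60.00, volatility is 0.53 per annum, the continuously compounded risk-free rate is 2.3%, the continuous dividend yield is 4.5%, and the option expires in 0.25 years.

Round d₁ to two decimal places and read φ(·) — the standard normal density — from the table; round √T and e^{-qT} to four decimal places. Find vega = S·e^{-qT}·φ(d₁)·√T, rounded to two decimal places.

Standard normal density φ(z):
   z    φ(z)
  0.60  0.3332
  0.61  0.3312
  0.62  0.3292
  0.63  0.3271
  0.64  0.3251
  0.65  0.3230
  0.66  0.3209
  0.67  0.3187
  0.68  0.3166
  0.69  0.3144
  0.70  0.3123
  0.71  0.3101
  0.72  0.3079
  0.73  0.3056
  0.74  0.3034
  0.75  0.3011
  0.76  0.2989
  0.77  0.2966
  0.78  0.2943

10.88

σ√T = 0.53·√0.25 = 0.2650
d₁ = [ln(70/60) + (0.023 − 0.045 + 0.53²/2)·0.25] / 0.2650 = [0.1542 + 0.0296] / 0.2650 = 0.6934 → 0.69
√T = √0.25 = 0.5000
φ(d₁) = φ(0.69) = 0.3144
exp(−qT) = exp(−0.045·0.25) = 0.9888
vega = S·exp(−qT)·φ(d₁)·√T = 70·0.9888·0.3144·0.5000 = 10.8808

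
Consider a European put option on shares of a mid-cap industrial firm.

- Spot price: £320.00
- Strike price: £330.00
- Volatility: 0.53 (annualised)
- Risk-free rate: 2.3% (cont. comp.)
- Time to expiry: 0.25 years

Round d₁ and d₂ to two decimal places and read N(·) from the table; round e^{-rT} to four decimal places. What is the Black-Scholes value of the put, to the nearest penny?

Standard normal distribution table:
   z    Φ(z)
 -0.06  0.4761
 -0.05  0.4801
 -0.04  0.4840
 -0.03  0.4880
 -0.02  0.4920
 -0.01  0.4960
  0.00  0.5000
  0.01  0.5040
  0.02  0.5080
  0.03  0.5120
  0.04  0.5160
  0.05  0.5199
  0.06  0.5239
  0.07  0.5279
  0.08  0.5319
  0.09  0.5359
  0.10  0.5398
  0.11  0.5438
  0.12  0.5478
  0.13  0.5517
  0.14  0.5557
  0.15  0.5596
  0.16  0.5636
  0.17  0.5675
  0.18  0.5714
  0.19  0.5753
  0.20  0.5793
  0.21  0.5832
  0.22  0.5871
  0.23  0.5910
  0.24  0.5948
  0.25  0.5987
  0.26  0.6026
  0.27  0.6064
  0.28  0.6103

£39.04

T = 0.25;  σ√T = 0.2650
d₁ = [ln(320/330) + (0.023 + 0.53²/2)·0.25] / 0.2650 = [-0.0308 + 0.0409] / 0.2650 = 0.0381 which rounds to 0.04
d₂ = d₁ − σ√T = 0.0381 − 0.2650 = -0.2269 which rounds to -0.23
e^(−rT) = e^(−0.023·0.25) = 0.9943
N(−d₂) = N(0.23) = 0.5910;  N(−d₁) = N(-0.04) = 0.4840
P = 330·0.9943·0.5910 − 320·0.4840 = 193.9183 − 154.8800 = 39.0383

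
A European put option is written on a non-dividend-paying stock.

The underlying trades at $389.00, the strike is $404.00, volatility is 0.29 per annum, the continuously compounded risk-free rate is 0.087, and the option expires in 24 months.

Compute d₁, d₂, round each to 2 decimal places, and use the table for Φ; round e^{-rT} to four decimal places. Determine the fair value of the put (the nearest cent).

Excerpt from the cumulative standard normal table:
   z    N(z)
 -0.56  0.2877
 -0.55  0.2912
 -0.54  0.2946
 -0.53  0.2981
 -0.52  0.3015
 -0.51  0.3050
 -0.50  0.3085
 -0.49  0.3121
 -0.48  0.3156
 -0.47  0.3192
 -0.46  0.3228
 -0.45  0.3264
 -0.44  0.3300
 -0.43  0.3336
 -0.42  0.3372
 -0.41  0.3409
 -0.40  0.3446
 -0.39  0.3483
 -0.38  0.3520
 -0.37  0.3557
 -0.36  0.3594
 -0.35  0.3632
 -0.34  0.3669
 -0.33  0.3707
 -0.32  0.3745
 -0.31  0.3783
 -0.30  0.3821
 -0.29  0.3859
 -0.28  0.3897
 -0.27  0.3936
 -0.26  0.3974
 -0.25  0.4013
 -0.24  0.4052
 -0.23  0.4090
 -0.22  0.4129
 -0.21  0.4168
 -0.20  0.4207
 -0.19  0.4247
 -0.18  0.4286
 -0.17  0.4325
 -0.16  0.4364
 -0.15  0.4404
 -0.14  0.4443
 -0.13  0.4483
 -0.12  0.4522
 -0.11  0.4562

$37.59

σ√T = 0.29·√2 = 0.4101
d₁ = [ln(389/404) + (0.087 + 0.29²/2)·2] / 0.4101 = [-0.0378 + 0.2581] / 0.4101 = 0.5371 ⇒ 0.54
d₂ = d₁ − σ√T = 0.5371 − 0.4101 = 0.1269 ⇒ 0.13
e^(−rT) = e^(−0.087·2) = 0.8403
P = 404·0.8403·N(-0.13) − 389·N(-0.54) = 404·0.8403·0.4483 − 389·0.2946 = 152.1894 − 114.5994 = 37.5900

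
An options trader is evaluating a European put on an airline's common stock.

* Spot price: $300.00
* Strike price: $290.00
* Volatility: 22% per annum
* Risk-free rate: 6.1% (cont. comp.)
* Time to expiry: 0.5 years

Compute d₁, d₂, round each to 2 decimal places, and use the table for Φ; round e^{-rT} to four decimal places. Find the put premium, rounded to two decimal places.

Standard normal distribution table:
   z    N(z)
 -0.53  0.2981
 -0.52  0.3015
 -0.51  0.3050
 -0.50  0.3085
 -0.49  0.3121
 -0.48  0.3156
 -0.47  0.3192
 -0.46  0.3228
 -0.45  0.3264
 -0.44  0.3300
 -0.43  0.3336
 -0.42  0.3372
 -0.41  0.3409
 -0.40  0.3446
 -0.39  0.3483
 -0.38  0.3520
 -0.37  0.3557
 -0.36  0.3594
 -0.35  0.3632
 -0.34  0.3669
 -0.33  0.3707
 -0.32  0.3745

$9.58

T = 0.5;  σ√T = 0.1556
d₁ = [ln(300/290) + (0.061 + ½·0.22²)·0.5] / (σ√T) = (0.0339 + 0.0426) / 0.1556 = 0.4918 ≈ 0.49
d₂ = 0.4918 − 0.1556 = 0.3362 ≈ 0.34
exp(−rT) = exp(−0.061·0.5) = 0.9700
N(−d₂) = N(-0.34) = 0.3669;  N(−d₁) = N(-0.49) = 0.3121
P = 290·0.9700·0.3669 − 300·0.3121 = 103.2090 − 93.6300 = 9.5790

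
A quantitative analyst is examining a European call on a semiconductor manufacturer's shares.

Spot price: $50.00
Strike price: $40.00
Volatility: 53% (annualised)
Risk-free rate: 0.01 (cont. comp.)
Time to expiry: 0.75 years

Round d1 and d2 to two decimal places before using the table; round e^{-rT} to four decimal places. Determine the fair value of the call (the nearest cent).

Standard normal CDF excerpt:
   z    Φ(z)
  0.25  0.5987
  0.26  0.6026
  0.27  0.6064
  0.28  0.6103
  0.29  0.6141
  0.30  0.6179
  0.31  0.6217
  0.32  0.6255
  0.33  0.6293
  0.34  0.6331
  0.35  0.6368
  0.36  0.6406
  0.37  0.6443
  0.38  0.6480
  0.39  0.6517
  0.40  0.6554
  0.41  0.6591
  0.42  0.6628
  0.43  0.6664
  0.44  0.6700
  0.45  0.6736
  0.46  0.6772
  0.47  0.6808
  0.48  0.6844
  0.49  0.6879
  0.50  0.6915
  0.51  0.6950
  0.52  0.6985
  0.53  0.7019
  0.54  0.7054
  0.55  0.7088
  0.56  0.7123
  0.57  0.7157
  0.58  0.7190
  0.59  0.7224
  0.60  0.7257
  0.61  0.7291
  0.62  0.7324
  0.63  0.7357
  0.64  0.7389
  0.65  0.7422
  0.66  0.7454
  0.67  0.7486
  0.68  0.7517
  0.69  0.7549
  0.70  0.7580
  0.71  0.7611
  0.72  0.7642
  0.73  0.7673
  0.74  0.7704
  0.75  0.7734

σ√T = 0.53 × 0.8660 = 0.4590
d₁ = [ln(50/40) + (0.01 + 0.53²/2)·0.75] / 0.4590 = [0.2231 + 0.1128] / 0.4590 = 0.7320 ≈ 0.73
d₂ = d₁ − σ√T = 0.7320 − 0.4590 = 0.2730 ≈ 0.27
e^(−rT) = e^(−0.01·0.75) = 0.9925
C = 50·N(0.73) − 40·0.9925·N(0.27) = 50·0.7673 − 40·0.9925·0.6064 = 38.3650 − 24.0741 = 14.2909

$14.29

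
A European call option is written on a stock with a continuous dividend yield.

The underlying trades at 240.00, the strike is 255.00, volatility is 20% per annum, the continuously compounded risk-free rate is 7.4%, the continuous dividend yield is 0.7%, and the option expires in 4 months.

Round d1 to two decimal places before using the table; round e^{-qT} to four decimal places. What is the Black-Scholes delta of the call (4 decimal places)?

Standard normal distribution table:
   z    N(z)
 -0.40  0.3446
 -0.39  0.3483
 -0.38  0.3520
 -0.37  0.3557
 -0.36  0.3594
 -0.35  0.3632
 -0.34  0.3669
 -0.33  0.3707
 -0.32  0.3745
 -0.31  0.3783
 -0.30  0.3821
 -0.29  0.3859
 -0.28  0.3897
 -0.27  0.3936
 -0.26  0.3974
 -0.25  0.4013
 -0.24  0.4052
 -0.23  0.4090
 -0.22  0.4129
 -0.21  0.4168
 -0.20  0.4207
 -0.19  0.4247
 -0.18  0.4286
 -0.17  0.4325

0.3927

σ√T = 0.2 × 0.5774 = 0.1155
ln(S/K) + (r − q + σ²/2)T = ln(240/255) + (0.074 − 0.007 + 0.2²/2)·0.3333 = -0.0606 + 0.0290 = -0.0316
d₁ = -0.0316 / 0.1155 = -0.2739 → -0.27
N(d₁) = N(-0.27) = 0.3936
Δ_call = e^(−qT)·N(d₁) = 0.9977·0.3936 = 0.3927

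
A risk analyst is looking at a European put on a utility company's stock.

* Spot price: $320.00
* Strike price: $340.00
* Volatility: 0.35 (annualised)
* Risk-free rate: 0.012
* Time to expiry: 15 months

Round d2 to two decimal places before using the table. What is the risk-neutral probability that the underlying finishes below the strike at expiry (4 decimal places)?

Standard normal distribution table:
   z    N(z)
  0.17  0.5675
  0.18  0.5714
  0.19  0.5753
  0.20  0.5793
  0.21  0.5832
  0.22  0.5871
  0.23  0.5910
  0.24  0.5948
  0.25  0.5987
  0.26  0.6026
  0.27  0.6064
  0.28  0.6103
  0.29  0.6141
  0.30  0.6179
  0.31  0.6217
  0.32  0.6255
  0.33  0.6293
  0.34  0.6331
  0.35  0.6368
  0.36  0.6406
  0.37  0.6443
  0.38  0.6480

σ√T = 0.35·√1.25 = 0.3913
d₁ = [ln(320/340) + (0.012 + 0.35²/2)·1.25] / 0.3913 = [-0.0606 + 0.0916] / 0.3913 = 0.0791 ≈ 0.08
d₂ = d₁ − σ√T = 0.0791 − 0.3913 = -0.3122 ≈ -0.31
Risk-neutral Pr[S_T < K] = N(−d₂) = N(0.31) = 0.6217

0.6217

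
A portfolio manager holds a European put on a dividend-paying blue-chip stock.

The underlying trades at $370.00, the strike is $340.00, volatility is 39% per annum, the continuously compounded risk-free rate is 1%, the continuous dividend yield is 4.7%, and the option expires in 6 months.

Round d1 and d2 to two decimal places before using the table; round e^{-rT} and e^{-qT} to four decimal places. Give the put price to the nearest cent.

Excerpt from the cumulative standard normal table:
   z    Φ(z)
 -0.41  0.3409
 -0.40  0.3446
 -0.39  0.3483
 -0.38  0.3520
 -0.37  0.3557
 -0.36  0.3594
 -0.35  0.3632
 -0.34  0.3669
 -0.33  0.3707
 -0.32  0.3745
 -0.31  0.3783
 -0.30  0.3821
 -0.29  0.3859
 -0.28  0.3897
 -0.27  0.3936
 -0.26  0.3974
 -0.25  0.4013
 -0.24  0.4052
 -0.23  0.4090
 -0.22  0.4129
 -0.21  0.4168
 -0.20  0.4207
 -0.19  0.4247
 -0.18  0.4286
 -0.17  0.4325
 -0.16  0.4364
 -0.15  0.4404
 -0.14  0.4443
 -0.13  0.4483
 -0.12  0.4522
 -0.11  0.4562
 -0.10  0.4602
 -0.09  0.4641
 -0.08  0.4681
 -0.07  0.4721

σ√T = 0.39 × 0.7071 = 0.2758
ln(S/K) + (r − q + σ²/2)T = ln(370/340) + (0.01 − 0.047 + 0.39²/2)·0.5 = 0.0846 + 0.0195 = 0.1041
d₁ = 0.1041 / 0.2758 = 0.3774 which rounds to 0.38
d₂ = d₁ − σ√T = 0.3774 − 0.2758 = 0.1017 which rounds to 0.10
exp(−qT) = exp(−0.047·0.5) = 0.9768;  exp(−rT) = exp(−0.01·0.5) = 0.9950
N(−d₂) = N(-0.10) = 0.4602;  N(−d₁) = N(-0.38) = 0.3520
P = 340·0.9950·0.4602 − 370·0.9768·0.3520 = 155.6857 − 127.2184 = 28.4672

$28.47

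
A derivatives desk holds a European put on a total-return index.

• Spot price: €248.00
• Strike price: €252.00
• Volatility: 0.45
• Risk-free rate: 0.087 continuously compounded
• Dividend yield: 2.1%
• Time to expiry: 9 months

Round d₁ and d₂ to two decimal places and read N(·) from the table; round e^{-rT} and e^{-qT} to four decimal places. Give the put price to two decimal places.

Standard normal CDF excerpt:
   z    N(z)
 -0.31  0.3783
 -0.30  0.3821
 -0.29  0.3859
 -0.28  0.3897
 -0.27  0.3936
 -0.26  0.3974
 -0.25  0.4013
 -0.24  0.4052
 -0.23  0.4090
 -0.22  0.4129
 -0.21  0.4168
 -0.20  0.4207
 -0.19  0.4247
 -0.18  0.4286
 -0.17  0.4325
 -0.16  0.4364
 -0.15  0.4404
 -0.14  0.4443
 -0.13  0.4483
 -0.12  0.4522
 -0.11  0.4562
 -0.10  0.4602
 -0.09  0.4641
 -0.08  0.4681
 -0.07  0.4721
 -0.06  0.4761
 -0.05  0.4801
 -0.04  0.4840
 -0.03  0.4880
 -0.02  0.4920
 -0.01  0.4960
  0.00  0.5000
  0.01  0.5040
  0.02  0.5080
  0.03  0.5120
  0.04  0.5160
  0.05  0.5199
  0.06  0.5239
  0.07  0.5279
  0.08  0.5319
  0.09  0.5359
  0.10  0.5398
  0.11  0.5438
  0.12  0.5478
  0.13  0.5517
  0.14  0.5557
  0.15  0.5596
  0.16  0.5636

σ√T = 0.45 × 0.8660 = 0.3897
d₁ = [ln(248/252) + (0.087 − 0.021 + ½·0.45²)·0.75] / (σ√T) = (-0.0160 + 0.1254) / 0.3897 = 0.2808 ⇒ 0.28
d₂ = 0.2808 − 0.3897 = -0.1089 ⇒ -0.11
exp(−qT) = exp(−0.021·0.75) = 0.9844;  exp(−rT) = exp(−0.087·0.75) = 0.9368
P = 252·0.9368·N(0.11) − 248·0.9844·N(-0.28) = 252·0.9368·0.5438 − 248·0.9844·0.3897 = 128.3768 − 95.1379 = 33.2389

€33.24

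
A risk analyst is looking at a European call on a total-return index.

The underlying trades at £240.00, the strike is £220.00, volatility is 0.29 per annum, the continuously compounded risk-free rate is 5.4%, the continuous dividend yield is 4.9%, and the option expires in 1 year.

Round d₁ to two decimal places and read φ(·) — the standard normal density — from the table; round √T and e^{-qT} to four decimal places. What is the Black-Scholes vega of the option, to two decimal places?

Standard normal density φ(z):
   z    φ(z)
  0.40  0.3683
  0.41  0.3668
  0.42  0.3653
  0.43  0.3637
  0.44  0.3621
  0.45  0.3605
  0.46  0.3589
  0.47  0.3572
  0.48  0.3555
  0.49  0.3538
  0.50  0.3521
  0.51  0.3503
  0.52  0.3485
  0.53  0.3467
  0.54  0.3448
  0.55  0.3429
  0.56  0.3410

σ√T = 0.29·√1 = 0.2900
d₁ = [ln(240/220) + (0.054 − 0.049 + 0.29²/2)·1] / 0.2900 = [0.0870 + 0.0470] / 0.2900 = 0.4623 which rounds to 0.46
√T = √1 = 1.0000
φ(d₁) = φ(0.46) = 0.3589
exp(−qT) = exp(−0.049·1) = 0.9522
vega = S·exp(−qT)·φ(d₁)·√T = 240·0.9522·0.3589·1.0000 = 82.0187

82.02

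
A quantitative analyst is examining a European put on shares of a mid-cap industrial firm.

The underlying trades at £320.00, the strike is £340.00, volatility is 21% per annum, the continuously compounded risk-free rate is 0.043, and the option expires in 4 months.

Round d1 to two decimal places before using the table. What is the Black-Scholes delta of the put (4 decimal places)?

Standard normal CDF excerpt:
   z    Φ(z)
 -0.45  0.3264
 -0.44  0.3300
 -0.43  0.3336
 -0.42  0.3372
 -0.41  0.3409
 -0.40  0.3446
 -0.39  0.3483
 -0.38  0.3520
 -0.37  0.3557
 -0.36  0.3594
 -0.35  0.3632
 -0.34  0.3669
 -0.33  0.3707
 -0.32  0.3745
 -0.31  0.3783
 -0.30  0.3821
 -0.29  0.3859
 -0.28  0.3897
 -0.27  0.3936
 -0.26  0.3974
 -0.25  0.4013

σ√T = 0.21·√0.3333 = 0.1212
d₁ = [ln(320/340) + (0.043 + 0.21²/2)·0.3333] / 0.1212 = [-0.0606 + 0.0217] / 0.1212 = -0.3212 which rounds to -0.32
N(d₁) = N(-0.32) = 0.3745
Δ_put = N(d₁) − 1 = 0.3745 − 1 = -0.6255

-0.6255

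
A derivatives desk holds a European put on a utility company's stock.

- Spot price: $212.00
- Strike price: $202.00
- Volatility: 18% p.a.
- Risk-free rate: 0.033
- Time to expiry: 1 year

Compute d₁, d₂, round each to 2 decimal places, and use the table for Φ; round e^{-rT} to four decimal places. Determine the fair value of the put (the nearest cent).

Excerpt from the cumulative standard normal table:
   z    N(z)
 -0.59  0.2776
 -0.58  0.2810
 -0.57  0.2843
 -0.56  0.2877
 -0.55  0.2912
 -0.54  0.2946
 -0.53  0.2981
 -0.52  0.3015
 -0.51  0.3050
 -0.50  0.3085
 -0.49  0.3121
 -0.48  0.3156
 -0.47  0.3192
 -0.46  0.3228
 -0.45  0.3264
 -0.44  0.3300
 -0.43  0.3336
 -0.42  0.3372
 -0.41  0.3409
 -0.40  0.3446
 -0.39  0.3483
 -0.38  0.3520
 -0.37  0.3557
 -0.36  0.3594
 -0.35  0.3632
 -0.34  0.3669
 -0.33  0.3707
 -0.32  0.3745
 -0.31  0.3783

$7.78

T = 1;  σ√T = 0.1800
d₁ = [ln(212/202) + (0.033 + 0.18²/2)·1] / 0.1800 = [0.0483 + 0.0492] / 0.1800 = 0.5418 which rounds to 0.54
d₂ = d₁ − σ√T = 0.5418 − 0.1800 = 0.3618 which rounds to 0.36
exp(−rT) = exp(−0.033·1) = 0.9675
P = 202·0.9675·N(-0.36) − 212·N(-0.54) = 202·0.9675·0.3594 − 212·0.2946 = 70.2393 − 62.4552 = 7.7841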